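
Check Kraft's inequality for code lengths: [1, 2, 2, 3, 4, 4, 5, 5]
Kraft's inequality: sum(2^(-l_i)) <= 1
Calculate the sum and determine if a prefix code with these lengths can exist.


Sum = 2^(-1) + 2^(-2) + 2^(-2) + 2^(-3) + 2^(-4) + 2^(-4) + 2^(-5) + 2^(-5)
    = 0.5 + 0.25 + 0.25 + 0.125 + 0.0625 + 0.0625 + 0.03125 + 0.03125
    = 42/32 = 1.3125
Since 1.3125 > 1, Kraft's inequality is NOT satisfied.
A prefix code with these lengths CANNOT exist.

Kraft sum = 1.3125. Not satisfied.


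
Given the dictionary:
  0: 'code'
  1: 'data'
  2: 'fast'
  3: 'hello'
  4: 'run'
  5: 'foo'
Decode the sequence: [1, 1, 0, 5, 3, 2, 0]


Look up each index in the dictionary:
  1 -> 'data'
  1 -> 'data'
  0 -> 'code'
  5 -> 'foo'
  3 -> 'hello'
  2 -> 'fast'
  0 -> 'code'

Decoded: "data data code foo hello fast code"


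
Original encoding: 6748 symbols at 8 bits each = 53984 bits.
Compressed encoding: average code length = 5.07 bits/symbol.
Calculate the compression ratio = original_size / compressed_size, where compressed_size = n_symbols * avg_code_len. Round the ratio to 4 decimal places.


original_size = n_symbols * orig_bits = 6748 * 8 = 53984 bits
compressed_size = n_symbols * avg_code_len = 6748 * 5.07 = 34212.36 bits
ratio = original_size / compressed_size = 53984 / 34212.36 = 1.5779

Compression ratio = 1.5779


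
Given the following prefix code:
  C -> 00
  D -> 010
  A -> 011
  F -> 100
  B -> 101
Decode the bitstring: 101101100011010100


Decoding step by step:
Bits 101 -> B
Bits 101 -> B
Bits 100 -> F
Bits 011 -> A
Bits 010 -> D
Bits 100 -> F


Decoded message: BBFADF


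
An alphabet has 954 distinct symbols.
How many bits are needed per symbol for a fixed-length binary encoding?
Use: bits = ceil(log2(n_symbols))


log2(954) = 9.8978
Bracket: 2^9 = 512 < 954 <= 2^10 = 1024
So ceil(log2(954)) = 10

bits = ceil(log2(954)) = ceil(9.8978) = 10 bits


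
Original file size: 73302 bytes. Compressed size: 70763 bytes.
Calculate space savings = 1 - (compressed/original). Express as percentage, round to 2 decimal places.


ratio = compressed/original = 70763/73302 = 0.965362
savings = 1 - ratio = 1 - 0.965362 = 0.034638
as a percentage: 0.034638 * 100 = 3.46%

Space savings = 1 - 70763/73302 = 3.46%


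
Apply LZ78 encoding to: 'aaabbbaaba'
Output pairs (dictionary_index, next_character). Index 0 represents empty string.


LZ78 encoding steps:
Dictionary: {0: ''}
Step 1: w='' (idx 0), next='a' -> output (0, 'a'), add 'a' as idx 1
Step 2: w='a' (idx 1), next='a' -> output (1, 'a'), add 'aa' as idx 2
Step 3: w='' (idx 0), next='b' -> output (0, 'b'), add 'b' as idx 3
Step 4: w='b' (idx 3), next='b' -> output (3, 'b'), add 'bb' as idx 4
Step 5: w='aa' (idx 2), next='b' -> output (2, 'b'), add 'aab' as idx 5
Step 6: w='a' (idx 1), end of input -> output (1, '')


Encoded: [(0, 'a'), (1, 'a'), (0, 'b'), (3, 'b'), (2, 'b'), (1, '')]


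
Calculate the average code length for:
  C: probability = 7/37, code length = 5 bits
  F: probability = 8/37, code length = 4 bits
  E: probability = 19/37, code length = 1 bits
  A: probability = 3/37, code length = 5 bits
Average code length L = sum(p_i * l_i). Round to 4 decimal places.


Weighted contributions p_i * l_i:
  C: (7/37) * 5 = 35/37
  F: (8/37) * 4 = 32/37
  E: (19/37) * 1 = 19/37
  A: (3/37) * 5 = 15/37
Sum = (35 + 32 + 19 + 15)/37 = 101/37

L = 101/37 = 2.7297 bits/symbol


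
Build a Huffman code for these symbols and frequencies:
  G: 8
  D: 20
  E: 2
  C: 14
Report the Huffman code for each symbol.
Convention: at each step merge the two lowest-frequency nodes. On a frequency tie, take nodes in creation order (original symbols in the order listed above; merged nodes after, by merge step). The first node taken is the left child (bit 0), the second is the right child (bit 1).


Huffman tree construction:
Step 1: Merge E(2) + G(8) = 10
Step 2: Merge (E+G)(10) + C(14) = 24
Step 3: Merge D(20) + ((E+G)+C)(24) = 44
Read each symbol's code off the tree from the root (left child = 0, right child = 1).

Codes:
  G: 101 (length 3)
  D: 0 (length 1)
  E: 100 (length 3)
  C: 11 (length 2)
Average code length: 78/44 = 1.7727 bits/symbol


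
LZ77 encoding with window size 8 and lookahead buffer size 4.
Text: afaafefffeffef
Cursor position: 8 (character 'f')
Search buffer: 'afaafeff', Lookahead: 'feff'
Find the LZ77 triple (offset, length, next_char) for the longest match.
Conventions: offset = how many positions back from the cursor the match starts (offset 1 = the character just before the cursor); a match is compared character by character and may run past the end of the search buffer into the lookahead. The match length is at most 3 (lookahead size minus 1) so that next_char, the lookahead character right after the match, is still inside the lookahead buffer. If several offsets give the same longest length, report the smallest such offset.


Try each offset into the search buffer:
  offset=1 (pos 7, char 'f'): match length 1
  offset=2 (pos 6, char 'f'): match length 1
  offset=3 (pos 5, char 'e'): match length 0
  offset=4 (pos 4, char 'f'): match length 3
  offset=5 (pos 3, char 'a'): match length 0
  offset=6 (pos 2, char 'a'): match length 0
  offset=7 (pos 1, char 'f'): match length 1
  offset=8 (pos 0, char 'a'): match length 0
Longest match has length 3 at offset 4.
next_char = character at position 8 + 3 = 11 -> 'f'

Best match: offset=4, length=3 (matching 'fef' starting at position 4)
LZ77 triple: (4, 3, 'f')


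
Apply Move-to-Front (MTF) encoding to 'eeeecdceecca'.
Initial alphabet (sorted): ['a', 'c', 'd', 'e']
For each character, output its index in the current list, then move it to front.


MTF encoding:
'e': index 3 in ['a', 'c', 'd', 'e'] -> ['e', 'a', 'c', 'd']
'e': index 0 in ['e', 'a', 'c', 'd'] -> ['e', 'a', 'c', 'd']
'e': index 0 in ['e', 'a', 'c', 'd'] -> ['e', 'a', 'c', 'd']
'e': index 0 in ['e', 'a', 'c', 'd'] -> ['e', 'a', 'c', 'd']
'c': index 2 in ['e', 'a', 'c', 'd'] -> ['c', 'e', 'a', 'd']
'd': index 3 in ['c', 'e', 'a', 'd'] -> ['d', 'c', 'e', 'a']
'c': index 1 in ['d', 'c', 'e', 'a'] -> ['c', 'd', 'e', 'a']
'e': index 2 in ['c', 'd', 'e', 'a'] -> ['e', 'c', 'd', 'a']
'e': index 0 in ['e', 'c', 'd', 'a'] -> ['e', 'c', 'd', 'a']
'c': index 1 in ['e', 'c', 'd', 'a'] -> ['c', 'e', 'd', 'a']
'c': index 0 in ['c', 'e', 'd', 'a'] -> ['c', 'e', 'd', 'a']
'a': index 3 in ['c', 'e', 'd', 'a'] -> ['a', 'c', 'e', 'd']


Output: [3, 0, 0, 0, 2, 3, 1, 2, 0, 1, 0, 3]


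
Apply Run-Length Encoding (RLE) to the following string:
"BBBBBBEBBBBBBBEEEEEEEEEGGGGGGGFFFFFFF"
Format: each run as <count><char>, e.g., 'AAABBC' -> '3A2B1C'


Scanning runs left to right:
  i=0: run of 'B' x 6 -> '6B'
  i=6: run of 'E' x 1 -> '1E'
  i=7: run of 'B' x 7 -> '7B'
  i=14: run of 'E' x 9 -> '9E'
  i=23: run of 'G' x 7 -> '7G'
  i=30: run of 'F' x 7 -> '7F'

RLE = 6B1E7B9E7G7F


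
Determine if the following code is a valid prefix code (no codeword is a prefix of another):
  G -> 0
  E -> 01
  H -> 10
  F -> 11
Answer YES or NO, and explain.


Checking each pair (does one codeword prefix another?):
  G='0' vs E='01': prefix -- VIOLATION

NO -- this is NOT a valid prefix code. G (0) is a prefix of E (01).


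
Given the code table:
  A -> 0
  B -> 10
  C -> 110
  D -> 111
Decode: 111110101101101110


Decoding:
111 -> D
110 -> C
10 -> B
110 -> C
110 -> C
111 -> D
0 -> A


Result: DCBCCDA


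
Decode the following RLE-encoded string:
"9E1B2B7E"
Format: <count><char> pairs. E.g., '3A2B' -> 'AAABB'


Expanding each <count><char> pair:
  9E -> 'EEEEEEEEE'
  1B -> 'B'
  2B -> 'BB'
  7E -> 'EEEEEEE'

Decoded = EEEEEEEEEBBBEEEEEEE


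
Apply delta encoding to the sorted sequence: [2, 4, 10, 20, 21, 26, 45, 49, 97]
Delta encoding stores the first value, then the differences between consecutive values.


First value: 2
Deltas:
  4 - 2 = 2
  10 - 4 = 6
  20 - 10 = 10
  21 - 20 = 1
  26 - 21 = 5
  45 - 26 = 19
  49 - 45 = 4
  97 - 49 = 48


Delta encoded: [2, 2, 6, 10, 1, 5, 19, 4, 48]


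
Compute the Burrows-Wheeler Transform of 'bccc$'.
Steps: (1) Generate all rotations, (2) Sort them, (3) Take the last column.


Rotations (sorted):
  0: $bccc -> last char: c
  1: bccc$ -> last char: $
  2: c$bcc -> last char: c
  3: cc$bc -> last char: c
  4: ccc$b -> last char: b


BWT = c$ccb


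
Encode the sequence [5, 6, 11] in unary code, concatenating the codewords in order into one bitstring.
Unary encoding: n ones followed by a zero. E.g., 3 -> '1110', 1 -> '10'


Encode each number as n ones followed by a terminating 0:
  5 -> 111110 (6 bits)
  6 -> 1111110 (7 bits)
  11 -> 111111111110 (12 bits)
Total length = 6 + 7 + 12 = 25 bits.

Unary([5, 6, 11]) = 1111101111110111111111110 (25 bits)


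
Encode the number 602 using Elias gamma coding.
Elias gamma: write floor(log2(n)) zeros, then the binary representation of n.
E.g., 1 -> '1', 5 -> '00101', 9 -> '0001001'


num_bits = floor(log2(602)) + 1 = 10
leading_zeros = num_bits - 1 = 9
binary(602) = 1001011010

Elias gamma(602) = '000000000' + '1001011010' = 0000000001001011010 (19 bits)


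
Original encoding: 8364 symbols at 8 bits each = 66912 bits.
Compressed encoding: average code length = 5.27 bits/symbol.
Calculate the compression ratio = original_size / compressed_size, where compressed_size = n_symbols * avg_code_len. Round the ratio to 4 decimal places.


original_size = n_symbols * orig_bits = 8364 * 8 = 66912 bits
compressed_size = n_symbols * avg_code_len = 8364 * 5.27 = 44078.28 bits
ratio = original_size / compressed_size = 66912 / 44078.28 = 1.518

Compression ratio = 1.518


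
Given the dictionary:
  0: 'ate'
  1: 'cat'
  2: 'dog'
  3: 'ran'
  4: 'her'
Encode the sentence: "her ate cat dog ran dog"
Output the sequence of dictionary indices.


Look up each word in the dictionary:
  'her' -> 4
  'ate' -> 0
  'cat' -> 1
  'dog' -> 2
  'ran' -> 3
  'dog' -> 2

Encoded: [4, 0, 1, 2, 3, 2]


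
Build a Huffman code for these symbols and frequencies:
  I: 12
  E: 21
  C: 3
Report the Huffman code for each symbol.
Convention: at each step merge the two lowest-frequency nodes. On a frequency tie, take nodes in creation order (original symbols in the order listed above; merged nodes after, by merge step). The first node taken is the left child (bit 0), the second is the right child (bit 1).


Huffman tree construction:
Step 1: Merge C(3) + I(12) = 15
Step 2: Merge (C+I)(15) + E(21) = 36
Read each symbol's code off the tree from the root (left child = 0, right child = 1).

Codes:
  I: 01 (length 2)
  E: 1 (length 1)
  C: 00 (length 2)
Average code length: 51/36 = 1.4167 bits/symbol


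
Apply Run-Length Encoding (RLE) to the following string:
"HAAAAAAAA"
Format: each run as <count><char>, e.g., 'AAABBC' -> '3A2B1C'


Scanning runs left to right:
  i=0: run of 'H' x 1 -> '1H'
  i=1: run of 'A' x 8 -> '8A'

RLE = 1H8A


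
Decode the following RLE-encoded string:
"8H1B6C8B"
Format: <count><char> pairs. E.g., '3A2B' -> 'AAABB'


Expanding each <count><char> pair:
  8H -> 'HHHHHHHH'
  1B -> 'B'
  6C -> 'CCCCCC'
  8B -> 'BBBBBBBB'

Decoded = HHHHHHHHBCCCCCCBBBBBBBB


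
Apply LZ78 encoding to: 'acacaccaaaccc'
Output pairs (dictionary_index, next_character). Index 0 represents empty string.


LZ78 encoding steps:
Dictionary: {0: ''}
Step 1: w='' (idx 0), next='a' -> output (0, 'a'), add 'a' as idx 1
Step 2: w='' (idx 0), next='c' -> output (0, 'c'), add 'c' as idx 2
Step 3: w='a' (idx 1), next='c' -> output (1, 'c'), add 'ac' as idx 3
Step 4: w='ac' (idx 3), next='c' -> output (3, 'c'), add 'acc' as idx 4
Step 5: w='a' (idx 1), next='a' -> output (1, 'a'), add 'aa' as idx 5
Step 6: w='acc' (idx 4), next='c' -> output (4, 'c'), add 'accc' as idx 6


Encoded: [(0, 'a'), (0, 'c'), (1, 'c'), (3, 'c'), (1, 'a'), (4, 'c')]


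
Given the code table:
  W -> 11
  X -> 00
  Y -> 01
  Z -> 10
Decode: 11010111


Decoding:
11 -> W
01 -> Y
01 -> Y
11 -> W


Result: WYYW


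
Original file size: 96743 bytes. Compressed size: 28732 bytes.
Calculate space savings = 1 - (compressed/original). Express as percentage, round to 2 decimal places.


ratio = compressed/original = 28732/96743 = 0.296993
savings = 1 - ratio = 1 - 0.296993 = 0.703007
as a percentage: 0.703007 * 100 = 70.3%

Space savings = 1 - 28732/96743 = 70.3%


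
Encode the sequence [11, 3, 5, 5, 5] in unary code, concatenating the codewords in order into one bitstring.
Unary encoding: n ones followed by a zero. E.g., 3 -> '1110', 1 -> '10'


Encode each number as n ones followed by a terminating 0:
  11 -> 111111111110 (12 bits)
  3 -> 1110 (4 bits)
  5 -> 111110 (6 bits)
  5 -> 111110 (6 bits)
  5 -> 111110 (6 bits)
Total length = 12 + 4 + 6 + 6 + 6 = 34 bits.

Unary([11, 3, 5, 5, 5]) = 1111111111101110111110111110111110 (34 bits)


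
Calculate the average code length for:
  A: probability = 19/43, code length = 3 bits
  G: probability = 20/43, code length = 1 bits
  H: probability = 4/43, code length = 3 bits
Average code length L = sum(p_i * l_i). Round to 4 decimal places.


Weighted contributions p_i * l_i:
  A: (19/43) * 3 = 57/43
  G: (20/43) * 1 = 20/43
  H: (4/43) * 3 = 12/43
Sum = (57 + 20 + 12)/43 = 89/43

L = 89/43 = 2.0698 bits/symbol


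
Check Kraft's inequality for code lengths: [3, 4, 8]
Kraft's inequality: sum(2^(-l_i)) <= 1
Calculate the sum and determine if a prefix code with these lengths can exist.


Sum = 2^(-3) + 2^(-4) + 2^(-8)
    = 0.125 + 0.0625 + 0.00390625
    = 49/256 = 0.19140625
Since 0.19140625 <= 1, Kraft's inequality IS satisfied.
A prefix code with these lengths CAN exist.

Kraft sum = 0.19140625. Satisfied.


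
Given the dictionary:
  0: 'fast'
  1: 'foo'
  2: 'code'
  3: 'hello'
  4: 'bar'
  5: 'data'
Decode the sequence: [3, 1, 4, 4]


Look up each index in the dictionary:
  3 -> 'hello'
  1 -> 'foo'
  4 -> 'bar'
  4 -> 'bar'

Decoded: "hello foo bar bar"


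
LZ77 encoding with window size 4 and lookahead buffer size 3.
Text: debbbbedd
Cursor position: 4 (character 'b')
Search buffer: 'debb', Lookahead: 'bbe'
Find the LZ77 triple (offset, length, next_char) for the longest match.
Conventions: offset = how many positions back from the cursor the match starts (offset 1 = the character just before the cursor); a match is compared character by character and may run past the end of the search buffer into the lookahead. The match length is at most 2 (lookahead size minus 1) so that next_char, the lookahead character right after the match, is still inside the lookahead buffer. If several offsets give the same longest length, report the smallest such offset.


Try each offset into the search buffer:
  offset=1 (pos 3, char 'b'): match length 2
  offset=2 (pos 2, char 'b'): match length 2
  offset=3 (pos 1, char 'e'): match length 0
  offset=4 (pos 0, char 'd'): match length 0
Longest match has length 2, found at offsets 1, 2; take the smallest, offset 1.
next_char = character at position 4 + 2 = 6 -> 'e'

Best match: offset=1, length=2 (matching 'bb' starting at position 3)
LZ77 triple: (1, 2, 'e')


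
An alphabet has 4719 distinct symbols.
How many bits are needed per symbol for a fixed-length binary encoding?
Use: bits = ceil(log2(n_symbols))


log2(4719) = 12.2043
Bracket: 2^12 = 4096 < 4719 <= 2^13 = 8192
So ceil(log2(4719)) = 13

bits = ceil(log2(4719)) = ceil(12.2043) = 13 bits


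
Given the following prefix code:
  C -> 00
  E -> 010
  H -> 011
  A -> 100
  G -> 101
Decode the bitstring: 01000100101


Decoding step by step:
Bits 010 -> E
Bits 00 -> C
Bits 100 -> A
Bits 101 -> G


Decoded message: ECAG


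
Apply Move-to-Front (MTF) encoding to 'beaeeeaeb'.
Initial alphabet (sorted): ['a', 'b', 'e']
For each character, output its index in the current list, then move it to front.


MTF encoding:
'b': index 1 in ['a', 'b', 'e'] -> ['b', 'a', 'e']
'e': index 2 in ['b', 'a', 'e'] -> ['e', 'b', 'a']
'a': index 2 in ['e', 'b', 'a'] -> ['a', 'e', 'b']
'e': index 1 in ['a', 'e', 'b'] -> ['e', 'a', 'b']
'e': index 0 in ['e', 'a', 'b'] -> ['e', 'a', 'b']
'e': index 0 in ['e', 'a', 'b'] -> ['e', 'a', 'b']
'a': index 1 in ['e', 'a', 'b'] -> ['a', 'e', 'b']
'e': index 1 in ['a', 'e', 'b'] -> ['e', 'a', 'b']
'b': index 2 in ['e', 'a', 'b'] -> ['b', 'e', 'a']


Output: [1, 2, 2, 1, 0, 0, 1, 1, 2]


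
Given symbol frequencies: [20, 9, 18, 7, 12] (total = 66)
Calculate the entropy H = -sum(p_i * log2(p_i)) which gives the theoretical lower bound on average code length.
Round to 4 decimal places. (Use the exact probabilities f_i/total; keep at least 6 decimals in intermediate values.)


Per-symbol terms -p_i * log2(p_i) with p_i = f_i/66:
  p = 20/66 = 0.303030: log2(p) = -1.722466, -p*log2(p) = 0.521959
  p = 9/66 = 0.136364: log2(p) = -2.874469, -p*log2(p) = 0.391973
  p = 18/66 = 0.272727: log2(p) = -1.874469, -p*log2(p) = 0.511219
  p = 7/66 = 0.106061: log2(p) = -3.237039, -p*log2(p) = 0.343322
  p = 12/66 = 0.181818: log2(p) = -2.459432, -p*log2(p) = 0.447169
H = 0.521959 + 0.391973 + 0.511219 + 0.343322 + 0.447169 = 2.215642

H = 2.2156 bits/symbol


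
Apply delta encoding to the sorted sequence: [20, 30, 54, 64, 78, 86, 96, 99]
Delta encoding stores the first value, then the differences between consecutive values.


First value: 20
Deltas:
  30 - 20 = 10
  54 - 30 = 24
  64 - 54 = 10
  78 - 64 = 14
  86 - 78 = 8
  96 - 86 = 10
  99 - 96 = 3


Delta encoded: [20, 10, 24, 10, 14, 8, 10, 3]


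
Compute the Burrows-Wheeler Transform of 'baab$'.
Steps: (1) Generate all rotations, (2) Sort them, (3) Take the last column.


Rotations (sorted):
  0: $baab -> last char: b
  1: aab$b -> last char: b
  2: ab$ba -> last char: a
  3: b$baa -> last char: a
  4: baab$ -> last char: $


BWT = bbaa$


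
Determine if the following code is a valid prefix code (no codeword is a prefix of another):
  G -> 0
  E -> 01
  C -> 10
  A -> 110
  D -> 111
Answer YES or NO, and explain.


Checking each pair (does one codeword prefix another?):
  G='0' vs E='01': prefix -- VIOLATION

NO -- this is NOT a valid prefix code. G (0) is a prefix of E (01).


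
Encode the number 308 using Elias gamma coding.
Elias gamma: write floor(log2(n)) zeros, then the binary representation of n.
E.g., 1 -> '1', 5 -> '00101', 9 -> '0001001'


num_bits = floor(log2(308)) + 1 = 9
leading_zeros = num_bits - 1 = 8
binary(308) = 100110100

Elias gamma(308) = '00000000' + '100110100' = 00000000100110100 (17 bits)


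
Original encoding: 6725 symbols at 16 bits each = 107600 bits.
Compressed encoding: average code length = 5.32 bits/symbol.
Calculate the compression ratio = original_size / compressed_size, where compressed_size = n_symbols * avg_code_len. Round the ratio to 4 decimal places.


original_size = n_symbols * orig_bits = 6725 * 16 = 107600 bits
compressed_size = n_symbols * avg_code_len = 6725 * 5.32 = 35777.0 bits
ratio = original_size / compressed_size = 107600 / 35777.0 = 3.0075

Compression ratio = 3.0075


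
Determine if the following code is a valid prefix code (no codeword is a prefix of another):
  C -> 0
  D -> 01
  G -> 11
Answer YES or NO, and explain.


Checking each pair (does one codeword prefix another?):
  C='0' vs D='01': prefix -- VIOLATION

NO -- this is NOT a valid prefix code. C (0) is a prefix of D (01).


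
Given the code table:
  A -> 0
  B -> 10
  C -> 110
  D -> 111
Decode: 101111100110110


Decoding:
10 -> B
111 -> D
110 -> C
0 -> A
110 -> C
110 -> C


Result: BDCACC


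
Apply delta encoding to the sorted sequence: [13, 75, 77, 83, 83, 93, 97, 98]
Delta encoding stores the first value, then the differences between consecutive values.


First value: 13
Deltas:
  75 - 13 = 62
  77 - 75 = 2
  83 - 77 = 6
  83 - 83 = 0
  93 - 83 = 10
  97 - 93 = 4
  98 - 97 = 1


Delta encoded: [13, 62, 2, 6, 0, 10, 4, 1]


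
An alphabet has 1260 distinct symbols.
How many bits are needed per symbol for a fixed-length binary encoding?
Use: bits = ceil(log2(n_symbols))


log2(1260) = 10.2992
Bracket: 2^10 = 1024 < 1260 <= 2^11 = 2048
So ceil(log2(1260)) = 11

bits = ceil(log2(1260)) = ceil(10.2992) = 11 bits


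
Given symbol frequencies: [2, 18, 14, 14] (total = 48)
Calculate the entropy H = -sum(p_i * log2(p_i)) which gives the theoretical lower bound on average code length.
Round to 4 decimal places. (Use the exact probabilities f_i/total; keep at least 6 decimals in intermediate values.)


Per-symbol terms -p_i * log2(p_i) with p_i = f_i/48:
  p = 2/48 = 0.041667: log2(p) = -4.584963, -p*log2(p) = 0.191040
  p = 18/48 = 0.375000: log2(p) = -1.415037, -p*log2(p) = 0.530639
  p = 14/48 = 0.291667: log2(p) = -1.777608, -p*log2(p) = 0.518469
  p = 14/48 = 0.291667: log2(p) = -1.777608, -p*log2(p) = 0.518469
H = 0.191040 + 0.530639 + 0.518469 + 0.518469 = 1.758617

H = 1.7586 bits/symbol


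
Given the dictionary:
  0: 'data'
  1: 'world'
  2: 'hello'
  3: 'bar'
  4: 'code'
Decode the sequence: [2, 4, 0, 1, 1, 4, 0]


Look up each index in the dictionary:
  2 -> 'hello'
  4 -> 'code'
  0 -> 'data'
  1 -> 'world'
  1 -> 'world'
  4 -> 'code'
  0 -> 'data'

Decoded: "hello code data world world code data"


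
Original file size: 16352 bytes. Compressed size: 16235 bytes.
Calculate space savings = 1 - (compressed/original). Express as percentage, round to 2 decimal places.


ratio = compressed/original = 16235/16352 = 0.992845
savings = 1 - ratio = 1 - 0.992845 = 0.007155
as a percentage: 0.007155 * 100 = 0.72%

Space savings = 1 - 16235/16352 = 0.72%


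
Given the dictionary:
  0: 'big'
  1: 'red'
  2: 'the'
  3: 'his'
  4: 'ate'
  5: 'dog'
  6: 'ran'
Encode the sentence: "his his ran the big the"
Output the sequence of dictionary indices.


Look up each word in the dictionary:
  'his' -> 3
  'his' -> 3
  'ran' -> 6
  'the' -> 2
  'big' -> 0
  'the' -> 2

Encoded: [3, 3, 6, 2, 0, 2]


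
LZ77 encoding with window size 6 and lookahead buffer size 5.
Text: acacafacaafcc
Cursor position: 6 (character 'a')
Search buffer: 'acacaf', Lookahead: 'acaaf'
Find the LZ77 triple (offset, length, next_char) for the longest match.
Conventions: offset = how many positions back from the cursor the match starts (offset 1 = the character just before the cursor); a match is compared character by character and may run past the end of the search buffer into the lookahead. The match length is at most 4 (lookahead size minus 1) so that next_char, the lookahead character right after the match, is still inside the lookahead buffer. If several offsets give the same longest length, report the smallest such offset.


Try each offset into the search buffer:
  offset=1 (pos 5, char 'f'): match length 0
  offset=2 (pos 4, char 'a'): match length 1
  offset=3 (pos 3, char 'c'): match length 0
  offset=4 (pos 2, char 'a'): match length 3
  offset=5 (pos 1, char 'c'): match length 0
  offset=6 (pos 0, char 'a'): match length 3
Longest match has length 3, found at offsets 4, 6; take the smallest, offset 4.
next_char = character at position 6 + 3 = 9 -> 'a'

Best match: offset=4, length=3 (matching 'aca' starting at position 2)
LZ77 triple: (4, 3, 'a')


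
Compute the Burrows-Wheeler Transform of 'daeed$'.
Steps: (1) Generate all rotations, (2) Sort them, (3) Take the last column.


Rotations (sorted):
  0: $daeed -> last char: d
  1: aeed$d -> last char: d
  2: d$daee -> last char: e
  3: daeed$ -> last char: $
  4: ed$dae -> last char: e
  5: eed$da -> last char: a


BWT = dde$ea


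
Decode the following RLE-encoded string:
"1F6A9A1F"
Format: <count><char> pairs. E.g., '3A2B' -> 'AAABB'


Expanding each <count><char> pair:
  1F -> 'F'
  6A -> 'AAAAAA'
  9A -> 'AAAAAAAAA'
  1F -> 'F'

Decoded = FAAAAAAAAAAAAAAAF


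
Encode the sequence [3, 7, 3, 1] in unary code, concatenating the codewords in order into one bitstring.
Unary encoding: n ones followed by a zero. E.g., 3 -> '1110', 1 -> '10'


Encode each number as n ones followed by a terminating 0:
  3 -> 1110 (4 bits)
  7 -> 11111110 (8 bits)
  3 -> 1110 (4 bits)
  1 -> 10 (2 bits)
Total length = 4 + 8 + 4 + 2 = 18 bits.

Unary([3, 7, 3, 1]) = 111011111110111010 (18 bits)


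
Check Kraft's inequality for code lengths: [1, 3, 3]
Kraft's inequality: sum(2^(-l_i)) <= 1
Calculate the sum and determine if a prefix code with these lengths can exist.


Sum = 2^(-1) + 2^(-3) + 2^(-3)
    = 0.5 + 0.125 + 0.125
    = 6/8 = 0.75
Since 0.75 <= 1, Kraft's inequality IS satisfied.
A prefix code with these lengths CAN exist.

Kraft sum = 0.75. Satisfied.


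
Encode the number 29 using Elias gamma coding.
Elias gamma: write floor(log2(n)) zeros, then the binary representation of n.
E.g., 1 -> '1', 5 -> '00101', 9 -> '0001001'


num_bits = floor(log2(29)) + 1 = 5
leading_zeros = num_bits - 1 = 4
binary(29) = 11101

Elias gamma(29) = '0000' + '11101' = 000011101 (9 bits)


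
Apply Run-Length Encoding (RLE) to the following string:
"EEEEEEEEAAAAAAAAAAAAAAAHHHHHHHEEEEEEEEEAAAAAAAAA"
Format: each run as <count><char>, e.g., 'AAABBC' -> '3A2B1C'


Scanning runs left to right:
  i=0: run of 'E' x 8 -> '8E'
  i=8: run of 'A' x 15 -> '15A'
  i=23: run of 'H' x 7 -> '7H'
  i=30: run of 'E' x 9 -> '9E'
  i=39: run of 'A' x 9 -> '9A'

RLE = 8E15A7H9E9A


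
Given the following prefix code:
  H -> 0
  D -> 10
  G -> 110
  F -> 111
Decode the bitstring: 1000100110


Decoding step by step:
Bits 10 -> D
Bits 0 -> H
Bits 0 -> H
Bits 10 -> D
Bits 0 -> H
Bits 110 -> G


Decoded message: DHHDHG


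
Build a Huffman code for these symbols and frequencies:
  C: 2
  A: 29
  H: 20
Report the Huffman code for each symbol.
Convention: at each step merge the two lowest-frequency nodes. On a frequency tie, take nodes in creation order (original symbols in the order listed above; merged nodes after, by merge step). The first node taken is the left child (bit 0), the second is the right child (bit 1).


Huffman tree construction:
Step 1: Merge C(2) + H(20) = 22
Step 2: Merge (C+H)(22) + A(29) = 51
Read each symbol's code off the tree from the root (left child = 0, right child = 1).

Codes:
  C: 00 (length 2)
  A: 1 (length 1)
  H: 01 (length 2)
Average code length: 73/51 = 1.4314 bits/symbol


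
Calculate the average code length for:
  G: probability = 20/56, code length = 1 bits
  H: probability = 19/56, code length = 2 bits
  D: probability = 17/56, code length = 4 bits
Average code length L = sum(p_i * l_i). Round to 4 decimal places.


Weighted contributions p_i * l_i:
  G: (20/56) * 1 = 20/56
  H: (19/56) * 2 = 38/56
  D: (17/56) * 4 = 68/56
Sum = (20 + 38 + 68)/56 = 126/56

L = 126/56 = 2.2500 bits/symbol


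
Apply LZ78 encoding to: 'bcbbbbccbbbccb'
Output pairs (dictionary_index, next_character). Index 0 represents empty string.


LZ78 encoding steps:
Dictionary: {0: ''}
Step 1: w='' (idx 0), next='b' -> output (0, 'b'), add 'b' as idx 1
Step 2: w='' (idx 0), next='c' -> output (0, 'c'), add 'c' as idx 2
Step 3: w='b' (idx 1), next='b' -> output (1, 'b'), add 'bb' as idx 3
Step 4: w='bb' (idx 3), next='c' -> output (3, 'c'), add 'bbc' as idx 4
Step 5: w='c' (idx 2), next='b' -> output (2, 'b'), add 'cb' as idx 5
Step 6: w='bbc' (idx 4), next='c' -> output (4, 'c'), add 'bbcc' as idx 6
Step 7: w='b' (idx 1), end of input -> output (1, '')


Encoded: [(0, 'b'), (0, 'c'), (1, 'b'), (3, 'c'), (2, 'b'), (4, 'c'), (1, '')]


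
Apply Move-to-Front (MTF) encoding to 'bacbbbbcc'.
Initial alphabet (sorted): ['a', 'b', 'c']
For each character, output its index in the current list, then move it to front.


MTF encoding:
'b': index 1 in ['a', 'b', 'c'] -> ['b', 'a', 'c']
'a': index 1 in ['b', 'a', 'c'] -> ['a', 'b', 'c']
'c': index 2 in ['a', 'b', 'c'] -> ['c', 'a', 'b']
'b': index 2 in ['c', 'a', 'b'] -> ['b', 'c', 'a']
'b': index 0 in ['b', 'c', 'a'] -> ['b', 'c', 'a']
'b': index 0 in ['b', 'c', 'a'] -> ['b', 'c', 'a']
'b': index 0 in ['b', 'c', 'a'] -> ['b', 'c', 'a']
'c': index 1 in ['b', 'c', 'a'] -> ['c', 'b', 'a']
'c': index 0 in ['c', 'b', 'a'] -> ['c', 'b', 'a']


Output: [1, 1, 2, 2, 0, 0, 0, 1, 0]


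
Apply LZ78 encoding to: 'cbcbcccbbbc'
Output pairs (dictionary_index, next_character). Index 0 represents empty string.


LZ78 encoding steps:
Dictionary: {0: ''}
Step 1: w='' (idx 0), next='c' -> output (0, 'c'), add 'c' as idx 1
Step 2: w='' (idx 0), next='b' -> output (0, 'b'), add 'b' as idx 2
Step 3: w='c' (idx 1), next='b' -> output (1, 'b'), add 'cb' as idx 3
Step 4: w='c' (idx 1), next='c' -> output (1, 'c'), add 'cc' as idx 4
Step 5: w='cb' (idx 3), next='b' -> output (3, 'b'), add 'cbb' as idx 5
Step 6: w='b' (idx 2), next='c' -> output (2, 'c'), add 'bc' as idx 6


Encoded: [(0, 'c'), (0, 'b'), (1, 'b'), (1, 'c'), (3, 'b'), (2, 'c')]


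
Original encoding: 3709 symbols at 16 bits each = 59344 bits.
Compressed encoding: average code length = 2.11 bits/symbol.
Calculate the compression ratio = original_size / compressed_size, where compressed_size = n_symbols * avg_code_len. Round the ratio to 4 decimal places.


original_size = n_symbols * orig_bits = 3709 * 16 = 59344 bits
compressed_size = n_symbols * avg_code_len = 3709 * 2.11 = 7825.99 bits
ratio = original_size / compressed_size = 59344 / 7825.99 = 7.5829

Compression ratio = 7.5829


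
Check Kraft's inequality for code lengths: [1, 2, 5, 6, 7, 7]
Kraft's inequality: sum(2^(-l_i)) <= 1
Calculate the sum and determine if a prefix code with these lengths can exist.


Sum = 2^(-1) + 2^(-2) + 2^(-5) + 2^(-6) + 2^(-7) + 2^(-7)
    = 0.5 + 0.25 + 0.03125 + 0.015625 + 0.0078125 + 0.0078125
    = 104/128 = 0.8125
Since 0.8125 <= 1, Kraft's inequality IS satisfied.
A prefix code with these lengths CAN exist.

Kraft sum = 0.8125. Satisfied.


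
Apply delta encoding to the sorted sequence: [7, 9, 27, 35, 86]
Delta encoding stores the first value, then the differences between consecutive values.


First value: 7
Deltas:
  9 - 7 = 2
  27 - 9 = 18
  35 - 27 = 8
  86 - 35 = 51


Delta encoded: [7, 2, 18, 8, 51]


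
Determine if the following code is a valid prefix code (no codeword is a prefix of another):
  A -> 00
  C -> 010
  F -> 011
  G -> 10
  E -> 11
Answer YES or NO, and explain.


Checking each pair (does one codeword prefix another?):
  A='00' vs C='010': no prefix
  A='00' vs F='011': no prefix
  A='00' vs G='10': no prefix
  A='00' vs E='11': no prefix
  C='010' vs A='00': no prefix
  C='010' vs F='011': no prefix
  C='010' vs G='10': no prefix
  C='010' vs E='11': no prefix
  F='011' vs A='00': no prefix
  F='011' vs C='010': no prefix
  F='011' vs G='10': no prefix
  F='011' vs E='11': no prefix
  G='10' vs A='00': no prefix
  G='10' vs C='010': no prefix
  G='10' vs F='011': no prefix
  G='10' vs E='11': no prefix
  E='11' vs A='00': no prefix
  E='11' vs C='010': no prefix
  E='11' vs F='011': no prefix
  E='11' vs G='10': no prefix
No violation found over all pairs.

YES -- this is a valid prefix code. No codeword is a prefix of any other codeword.


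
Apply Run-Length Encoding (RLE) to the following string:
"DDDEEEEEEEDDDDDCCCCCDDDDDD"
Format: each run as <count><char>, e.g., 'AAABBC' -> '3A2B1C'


Scanning runs left to right:
  i=0: run of 'D' x 3 -> '3D'
  i=3: run of 'E' x 7 -> '7E'
  i=10: run of 'D' x 5 -> '5D'
  i=15: run of 'C' x 5 -> '5C'
  i=20: run of 'D' x 6 -> '6D'

RLE = 3D7E5D5C6D


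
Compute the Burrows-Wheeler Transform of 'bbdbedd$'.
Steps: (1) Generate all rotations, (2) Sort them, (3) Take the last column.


Rotations (sorted):
  0: $bbdbedd -> last char: d
  1: bbdbedd$ -> last char: $
  2: bdbedd$b -> last char: b
  3: bedd$bbd -> last char: d
  4: d$bbdbed -> last char: d
  5: dbedd$bb -> last char: b
  6: dd$bbdbe -> last char: e
  7: edd$bbdb -> last char: b


BWT = d$bddbeb


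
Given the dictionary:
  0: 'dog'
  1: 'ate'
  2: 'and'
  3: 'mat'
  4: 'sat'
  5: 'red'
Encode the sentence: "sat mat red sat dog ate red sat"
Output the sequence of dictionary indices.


Look up each word in the dictionary:
  'sat' -> 4
  'mat' -> 3
  'red' -> 5
  'sat' -> 4
  'dog' -> 0
  'ate' -> 1
  'red' -> 5
  'sat' -> 4

Encoded: [4, 3, 5, 4, 0, 1, 5, 4]


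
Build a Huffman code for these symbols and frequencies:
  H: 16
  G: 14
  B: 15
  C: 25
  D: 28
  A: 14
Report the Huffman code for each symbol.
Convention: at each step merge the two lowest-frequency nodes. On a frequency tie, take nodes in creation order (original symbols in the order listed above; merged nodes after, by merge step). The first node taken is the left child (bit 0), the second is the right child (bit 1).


Huffman tree construction:
Step 1: Merge G(14) + A(14) = 28
Step 2: Merge B(15) + H(16) = 31
Step 3: Merge C(25) + D(28) = 53
Step 4: Merge (G+A)(28) + (B+H)(31) = 59
Step 5: Merge (C+D)(53) + ((G+A)+(B+H))(59) = 112
Read each symbol's code off the tree from the root (left child = 0, right child = 1).

Codes:
  H: 111 (length 3)
  G: 100 (length 3)
  B: 110 (length 3)
  C: 00 (length 2)
  D: 01 (length 2)
  A: 101 (length 3)
Average code length: 283/112 = 2.5268 bits/symbol


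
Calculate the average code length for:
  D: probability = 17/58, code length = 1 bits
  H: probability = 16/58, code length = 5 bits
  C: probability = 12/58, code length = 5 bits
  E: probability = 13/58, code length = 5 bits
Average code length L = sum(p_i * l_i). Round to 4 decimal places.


Weighted contributions p_i * l_i:
  D: (17/58) * 1 = 17/58
  H: (16/58) * 5 = 80/58
  C: (12/58) * 5 = 60/58
  E: (13/58) * 5 = 65/58
Sum = (17 + 80 + 60 + 65)/58 = 222/58

L = 222/58 = 3.8276 bits/symbol


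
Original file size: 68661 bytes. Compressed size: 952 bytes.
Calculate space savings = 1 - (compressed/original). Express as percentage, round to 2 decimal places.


ratio = compressed/original = 952/68661 = 0.013865
savings = 1 - ratio = 1 - 0.013865 = 0.986135
as a percentage: 0.986135 * 100 = 98.61%

Space savings = 1 - 952/68661 = 98.61%


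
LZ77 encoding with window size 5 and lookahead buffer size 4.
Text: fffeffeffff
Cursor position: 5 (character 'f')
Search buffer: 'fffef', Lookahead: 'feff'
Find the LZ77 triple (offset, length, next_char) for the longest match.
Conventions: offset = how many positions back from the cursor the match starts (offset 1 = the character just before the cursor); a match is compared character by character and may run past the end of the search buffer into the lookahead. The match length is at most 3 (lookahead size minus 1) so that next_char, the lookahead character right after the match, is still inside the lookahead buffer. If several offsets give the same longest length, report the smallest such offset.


Try each offset into the search buffer:
  offset=1 (pos 4, char 'f'): match length 1
  offset=2 (pos 3, char 'e'): match length 0
  offset=3 (pos 2, char 'f'): match length 3
  offset=4 (pos 1, char 'f'): match length 1
  offset=5 (pos 0, char 'f'): match length 1
Longest match has length 3 at offset 3.
next_char = character at position 5 + 3 = 8 -> 'f'

Best match: offset=3, length=3 (matching 'fef' starting at position 2)
LZ77 triple: (3, 3, 'f')


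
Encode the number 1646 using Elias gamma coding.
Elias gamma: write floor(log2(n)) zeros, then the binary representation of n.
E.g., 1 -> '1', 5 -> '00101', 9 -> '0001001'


num_bits = floor(log2(1646)) + 1 = 11
leading_zeros = num_bits - 1 = 10
binary(1646) = 11001101110

Elias gamma(1646) = '0000000000' + '11001101110' = 000000000011001101110 (21 bits)


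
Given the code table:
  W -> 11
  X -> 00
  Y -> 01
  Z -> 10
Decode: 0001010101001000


Decoding:
00 -> X
01 -> Y
01 -> Y
01 -> Y
01 -> Y
00 -> X
10 -> Z
00 -> X


Result: XYYYYXZX


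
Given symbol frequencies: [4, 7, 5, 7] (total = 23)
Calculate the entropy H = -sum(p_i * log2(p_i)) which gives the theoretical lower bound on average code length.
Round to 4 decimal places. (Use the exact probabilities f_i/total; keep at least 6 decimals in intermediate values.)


Per-symbol terms -p_i * log2(p_i) with p_i = f_i/23:
  p = 4/23 = 0.173913: log2(p) = -2.523562, -p*log2(p) = 0.438880
  p = 7/23 = 0.304348: log2(p) = -1.716207, -p*log2(p) = 0.522324
  p = 5/23 = 0.217391: log2(p) = -2.201634, -p*log2(p) = 0.478616
  p = 7/23 = 0.304348: log2(p) = -1.716207, -p*log2(p) = 0.522324
H = 0.438880 + 0.522324 + 0.478616 + 0.522324 = 1.962144

H = 1.9621 bits/symbol


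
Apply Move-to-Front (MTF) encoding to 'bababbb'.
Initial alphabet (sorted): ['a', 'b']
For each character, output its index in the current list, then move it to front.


MTF encoding:
'b': index 1 in ['a', 'b'] -> ['b', 'a']
'a': index 1 in ['b', 'a'] -> ['a', 'b']
'b': index 1 in ['a', 'b'] -> ['b', 'a']
'a': index 1 in ['b', 'a'] -> ['a', 'b']
'b': index 1 in ['a', 'b'] -> ['b', 'a']
'b': index 0 in ['b', 'a'] -> ['b', 'a']
'b': index 0 in ['b', 'a'] -> ['b', 'a']


Output: [1, 1, 1, 1, 1, 0, 0]


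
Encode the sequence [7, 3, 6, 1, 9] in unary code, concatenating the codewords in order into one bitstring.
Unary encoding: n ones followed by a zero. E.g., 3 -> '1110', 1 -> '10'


Encode each number as n ones followed by a terminating 0:
  7 -> 11111110 (8 bits)
  3 -> 1110 (4 bits)
  6 -> 1111110 (7 bits)
  1 -> 10 (2 bits)
  9 -> 1111111110 (10 bits)
Total length = 8 + 4 + 7 + 2 + 10 = 31 bits.

Unary([7, 3, 6, 1, 9]) = 1111111011101111110101111111110 (31 bits)


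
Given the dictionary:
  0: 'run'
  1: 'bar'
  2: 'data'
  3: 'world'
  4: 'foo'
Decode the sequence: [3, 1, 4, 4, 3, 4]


Look up each index in the dictionary:
  3 -> 'world'
  1 -> 'bar'
  4 -> 'foo'
  4 -> 'foo'
  3 -> 'world'
  4 -> 'foo'

Decoded: "world bar foo foo world foo"


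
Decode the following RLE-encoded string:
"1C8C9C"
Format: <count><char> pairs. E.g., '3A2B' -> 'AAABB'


Expanding each <count><char> pair:
  1C -> 'C'
  8C -> 'CCCCCCCC'
  9C -> 'CCCCCCCCC'

Decoded = CCCCCCCCCCCCCCCCCC


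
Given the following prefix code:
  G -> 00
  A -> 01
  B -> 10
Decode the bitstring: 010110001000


Decoding step by step:
Bits 01 -> A
Bits 01 -> A
Bits 10 -> B
Bits 00 -> G
Bits 10 -> B
Bits 00 -> G


Decoded message: AABGBG


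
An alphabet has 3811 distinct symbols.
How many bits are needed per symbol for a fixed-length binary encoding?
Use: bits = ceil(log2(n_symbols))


log2(3811) = 11.896
Bracket: 2^11 = 2048 < 3811 <= 2^12 = 4096
So ceil(log2(3811)) = 12

bits = ceil(log2(3811)) = ceil(11.896) = 12 bits


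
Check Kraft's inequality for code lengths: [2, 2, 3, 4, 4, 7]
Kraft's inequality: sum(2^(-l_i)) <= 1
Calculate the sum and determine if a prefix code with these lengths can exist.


Sum = 2^(-2) + 2^(-2) + 2^(-3) + 2^(-4) + 2^(-4) + 2^(-7)
    = 0.25 + 0.25 + 0.125 + 0.0625 + 0.0625 + 0.0078125
    = 97/128 = 0.7578125
Since 0.7578125 <= 1, Kraft's inequality IS satisfied.
A prefix code with these lengths CAN exist.

Kraft sum = 0.7578125. Satisfied.


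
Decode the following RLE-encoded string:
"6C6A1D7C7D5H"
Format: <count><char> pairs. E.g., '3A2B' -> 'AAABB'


Expanding each <count><char> pair:
  6C -> 'CCCCCC'
  6A -> 'AAAAAA'
  1D -> 'D'
  7C -> 'CCCCCCC'
  7D -> 'DDDDDDD'
  5H -> 'HHHHH'

Decoded = CCCCCCAAAAAADCCCCCCCDDDDDDDHHHHH


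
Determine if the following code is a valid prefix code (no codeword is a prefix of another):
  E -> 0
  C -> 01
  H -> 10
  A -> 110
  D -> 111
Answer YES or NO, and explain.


Checking each pair (does one codeword prefix another?):
  E='0' vs C='01': prefix -- VIOLATION

NO -- this is NOT a valid prefix code. E (0) is a prefix of C (01).


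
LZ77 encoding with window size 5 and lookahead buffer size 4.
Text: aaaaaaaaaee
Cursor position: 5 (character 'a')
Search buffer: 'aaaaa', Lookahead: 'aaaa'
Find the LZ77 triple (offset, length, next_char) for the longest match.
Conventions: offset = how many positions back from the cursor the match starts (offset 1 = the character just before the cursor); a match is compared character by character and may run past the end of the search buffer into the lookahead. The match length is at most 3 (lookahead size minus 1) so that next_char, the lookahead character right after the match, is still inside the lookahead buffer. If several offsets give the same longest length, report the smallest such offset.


Try each offset into the search buffer:
  offset=1 (pos 4, char 'a'): match length 3
  offset=2 (pos 3, char 'a'): match length 3
  offset=3 (pos 2, char 'a'): match length 3
  offset=4 (pos 1, char 'a'): match length 3
  offset=5 (pos 0, char 'a'): match length 3
Longest match has length 3, found at offsets 1, 2, 3, 4, 5; take the smallest, offset 1.
next_char = character at position 5 + 3 = 8 -> 'a'

Best match: offset=1, length=3 (matching 'aaa' starting at position 4)
LZ77 triple: (1, 3, 'a')
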